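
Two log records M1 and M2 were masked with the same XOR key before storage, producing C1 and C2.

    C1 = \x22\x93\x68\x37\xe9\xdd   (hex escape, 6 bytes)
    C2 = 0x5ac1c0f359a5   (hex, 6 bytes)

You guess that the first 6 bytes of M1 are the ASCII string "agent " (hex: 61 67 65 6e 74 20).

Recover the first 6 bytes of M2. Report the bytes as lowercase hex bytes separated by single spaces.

19 35 cd aa c4 58

First, C1 ⊕ C2 = (M1 ⊕ K) ⊕ (M2 ⊕ K) = M1 ⊕ M2, so the key drops out. Then M2 = (M1 ⊕ M2) ⊕ M1 over the first 6 bytes.
byte 0: (22 ⊕ 5a) ⊕ 61 = 78 ⊕ 61 = 19
byte 1: (93 ⊕ c1) ⊕ 67 = 52 ⊕ 67 = 35
byte 2: (68 ⊕ c0) ⊕ 65 = a8 ⊕ 65 = cd
byte 3: (37 ⊕ f3) ⊕ 6e = c4 ⊕ 6e = aa
byte 4: (e9 ⊕ 59) ⊕ 74 = b0 ⊕ 74 = c4
byte 5: (dd ⊕ a5) ⊕ 20 = 78 ⊕ 20 = 58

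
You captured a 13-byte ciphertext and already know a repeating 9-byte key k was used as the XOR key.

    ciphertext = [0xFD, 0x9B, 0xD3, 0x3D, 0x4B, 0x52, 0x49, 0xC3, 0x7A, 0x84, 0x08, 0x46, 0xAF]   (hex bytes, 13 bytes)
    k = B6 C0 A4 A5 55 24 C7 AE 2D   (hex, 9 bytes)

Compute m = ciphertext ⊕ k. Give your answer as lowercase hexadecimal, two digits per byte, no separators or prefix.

4b5b77981e768e6d5732c8e20a

The 9-byte key repeats, so the effective keystream is b6 c0 a4 a5 55 24 c7 ae 2d b6 c0 a4 a5.
byte 0: 11111101 XOR 10110110 = 01001011
byte 1: 10011011 XOR 11000000 = 01011011
byte 2: 11010011 XOR 10100100 = 01110111
byte 3: 00111101 XOR 10100101 = 10011000
byte 4: 01001011 XOR 01010101 = 00011110
byte 5: 01010010 XOR 00100100 = 01110110
byte 6: 01001001 XOR 11000111 = 10001110
byte 7: 11000011 XOR 10101110 = 01101101
byte 8: 01111010 XOR 00101101 = 01010111
byte 9: 10000100 XOR 10110110 = 00110010
byte 10: 00001000 XOR 11000000 = 11001000
byte 11: 01000110 XOR 10100100 = 11100010
byte 12: 10101111 XOR 10100101 = 00001010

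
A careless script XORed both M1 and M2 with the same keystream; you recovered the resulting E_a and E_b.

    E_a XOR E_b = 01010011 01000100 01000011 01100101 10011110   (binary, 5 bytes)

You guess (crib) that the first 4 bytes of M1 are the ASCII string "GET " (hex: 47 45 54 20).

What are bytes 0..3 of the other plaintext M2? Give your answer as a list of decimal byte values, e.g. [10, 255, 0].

Since E_a ⊕ E_b = M1 ⊕ M2, XORing with the guessed M1 bytes yields the corresponding M2 bytes: M2 = (E_a ⊕ E_b) ⊕ M1.
53 xor 47 = 14
44 xor 45 = 01
43 xor 54 = 17
65 xor 20 = 45

[20, 1, 23, 69]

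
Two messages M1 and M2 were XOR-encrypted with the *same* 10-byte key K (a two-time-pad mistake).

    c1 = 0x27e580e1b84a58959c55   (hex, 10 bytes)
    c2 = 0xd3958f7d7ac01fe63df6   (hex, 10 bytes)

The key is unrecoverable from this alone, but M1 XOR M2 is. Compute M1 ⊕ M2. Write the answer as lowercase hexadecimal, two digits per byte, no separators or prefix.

c1 ⊕ c2 = (M1 ⊕ K) ⊕ (M2 ⊕ K) = M1 ⊕ M2 — the shared key cancels under XOR.
27 xor d3 = f4
e5 xor 95 = 70
80 xor 8f = 0f
e1 xor 7d = 9c
b8 xor 7a = c2
4a xor c0 = 8a
58 xor 1f = 47
95 xor e6 = 73
9c xor 3d = a1
55 xor f6 = a3

f4700f9cc28a4773a1a3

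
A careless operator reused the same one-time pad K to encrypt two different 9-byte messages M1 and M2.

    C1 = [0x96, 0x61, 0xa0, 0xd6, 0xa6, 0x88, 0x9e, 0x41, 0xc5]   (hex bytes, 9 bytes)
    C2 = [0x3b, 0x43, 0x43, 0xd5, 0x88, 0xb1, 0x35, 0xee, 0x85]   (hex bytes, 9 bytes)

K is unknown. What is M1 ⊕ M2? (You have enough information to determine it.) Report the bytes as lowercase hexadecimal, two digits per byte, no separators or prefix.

ad22e3032e39abaf40

C1 ⊕ C2 = (M1 ⊕ K) ⊕ (M2 ⊕ K) = M1 ⊕ M2 — the shared key cancels under XOR.
96 XOR 3b = ad
61 XOR 43 = 22
a0 XOR 43 = e3
d6 XOR d5 = 03
a6 XOR 88 = 2e
88 XOR b1 = 39
9e XOR 35 = ab
41 XOR ee = af
c5 XOR 85 = 40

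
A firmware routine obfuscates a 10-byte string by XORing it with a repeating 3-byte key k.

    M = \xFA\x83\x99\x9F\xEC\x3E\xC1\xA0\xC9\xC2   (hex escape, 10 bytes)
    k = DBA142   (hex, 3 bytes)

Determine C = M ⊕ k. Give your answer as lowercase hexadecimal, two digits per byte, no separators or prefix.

The 3-byte key repeats, so the effective keystream is db a1 42 db a1 42 db a1 42 db.
byte 0: fa XOR db = 21
byte 1: 83 XOR a1 = 22
byte 2: 99 XOR 42 = db
byte 3: 9f XOR db = 44
byte 4: ec XOR a1 = 4d
byte 5: 3e XOR 42 = 7c
byte 6: c1 XOR db = 1a
byte 7: a0 XOR a1 = 01
byte 8: c9 XOR 42 = 8b
byte 9: c2 XOR db = 19

2122db444d7c1a018b19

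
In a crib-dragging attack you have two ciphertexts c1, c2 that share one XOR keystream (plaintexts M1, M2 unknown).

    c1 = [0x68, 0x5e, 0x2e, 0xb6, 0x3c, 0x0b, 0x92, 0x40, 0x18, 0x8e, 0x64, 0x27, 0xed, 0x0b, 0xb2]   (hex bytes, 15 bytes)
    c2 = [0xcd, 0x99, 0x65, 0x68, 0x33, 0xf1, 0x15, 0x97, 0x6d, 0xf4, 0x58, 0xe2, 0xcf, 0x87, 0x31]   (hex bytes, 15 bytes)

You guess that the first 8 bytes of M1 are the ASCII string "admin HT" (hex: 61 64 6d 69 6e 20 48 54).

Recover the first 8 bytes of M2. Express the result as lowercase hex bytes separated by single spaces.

c4 a3 26 b7 61 da cf 83

First, c1 ⊕ c2 = (M1 ⊕ K) ⊕ (M2 ⊕ K) = M1 ⊕ M2, so the key drops out. Then M2 = (M1 ⊕ M2) ⊕ M1 over the first 8 bytes.
byte 0: (68 XOR cd) XOR 61 = a5 XOR 61 = c4
byte 1: (5e XOR 99) XOR 64 = c7 XOR 64 = a3
byte 2: (2e XOR 65) XOR 6d = 4b XOR 6d = 26
byte 3: (b6 XOR 68) XOR 69 = de XOR 69 = b7
byte 4: (3c XOR 33) XOR 6e = 0f XOR 6e = 61
byte 5: (0b XOR f1) XOR 20 = fa XOR 20 = da
byte 6: (92 XOR 15) XOR 48 = 87 XOR 48 = cf
byte 7: (40 XOR 97) XOR 54 = d7 XOR 54 = 83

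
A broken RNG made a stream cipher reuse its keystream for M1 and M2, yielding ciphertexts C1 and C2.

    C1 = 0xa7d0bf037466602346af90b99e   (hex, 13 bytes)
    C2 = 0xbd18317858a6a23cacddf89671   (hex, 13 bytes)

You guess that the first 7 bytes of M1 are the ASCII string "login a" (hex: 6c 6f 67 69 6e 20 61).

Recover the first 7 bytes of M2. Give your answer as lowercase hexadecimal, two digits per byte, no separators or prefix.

First, C1 ⊕ C2 = (M1 ⊕ K) ⊕ (M2 ⊕ K) = M1 ⊕ M2, so the key drops out. Then M2 = (M1 ⊕ M2) ⊕ M1 over the first 7 bytes.
byte 0: (a7 ⊕ bd) ⊕ 6c = 1a ⊕ 6c = 76
byte 1: (d0 ⊕ 18) ⊕ 6f = c8 ⊕ 6f = a7
byte 2: (bf ⊕ 31) ⊕ 67 = 8e ⊕ 67 = e9
byte 3: (03 ⊕ 78) ⊕ 69 = 7b ⊕ 69 = 12
byte 4: (74 ⊕ 58) ⊕ 6e = 2c ⊕ 6e = 42
byte 5: (66 ⊕ a6) ⊕ 20 = c0 ⊕ 20 = e0
byte 6: (60 ⊕ a2) ⊕ 61 = c2 ⊕ 61 = a3

76a7e91242e0a3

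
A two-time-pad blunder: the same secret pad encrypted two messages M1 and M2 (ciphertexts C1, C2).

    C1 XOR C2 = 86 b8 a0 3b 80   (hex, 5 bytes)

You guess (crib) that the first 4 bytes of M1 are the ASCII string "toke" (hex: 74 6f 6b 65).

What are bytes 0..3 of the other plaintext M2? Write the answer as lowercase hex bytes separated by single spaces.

f2 d7 cb 5e

Since C1 ⊕ C2 = M1 ⊕ M2, XORing with the guessed M1 bytes yields the corresponding M2 bytes: M2 = (C1 ⊕ C2) ⊕ M1.
86 ^ 74 = f2
b8 ^ 6f = d7
a0 ^ 6b = cb
3b ^ 65 = 5e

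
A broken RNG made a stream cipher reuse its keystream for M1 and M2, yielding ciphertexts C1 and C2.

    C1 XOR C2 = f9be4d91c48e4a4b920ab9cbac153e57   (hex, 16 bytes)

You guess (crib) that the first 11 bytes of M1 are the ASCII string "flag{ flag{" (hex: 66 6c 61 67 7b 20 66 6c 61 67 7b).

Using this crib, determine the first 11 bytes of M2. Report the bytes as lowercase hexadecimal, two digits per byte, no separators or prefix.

Since C1 ⊕ C2 = M1 ⊕ M2, XORing with the guessed M1 bytes yields the corresponding M2 bytes: M2 = (C1 ⊕ C2) ⊕ M1.
byte 0: f9 ^ 66 = 9f
byte 1: be ^ 6c = d2
byte 2: 4d ^ 61 = 2c
byte 3: 91 ^ 67 = f6
byte 4: c4 ^ 7b = bf
byte 5: 8e ^ 20 = ae
byte 6: 4a ^ 66 = 2c
byte 7: 4b ^ 6c = 27
byte 8: 92 ^ 61 = f3
byte 9: 0a ^ 67 = 6d
byte 10: b9 ^ 7b = c2

9fd22cf6bfae2c27f36dc2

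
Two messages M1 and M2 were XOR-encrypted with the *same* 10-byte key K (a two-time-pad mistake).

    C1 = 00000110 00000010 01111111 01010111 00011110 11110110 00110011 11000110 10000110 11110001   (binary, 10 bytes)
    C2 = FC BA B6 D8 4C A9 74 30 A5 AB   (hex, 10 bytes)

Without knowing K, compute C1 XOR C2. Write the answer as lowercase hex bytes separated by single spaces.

C1 ⊕ C2 = (M1 ⊕ K) ⊕ (M2 ⊕ K) = M1 ⊕ M2 — the shared key cancels under XOR.
00000110 xor 11111100 = 11111010
00000010 xor 10111010 = 10111000
01111111 xor 10110110 = 11001001
01010111 xor 11011000 = 10001111
00011110 xor 01001100 = 01010010
11110110 xor 10101001 = 01011111
00110011 xor 01110100 = 01000111
11000110 xor 00110000 = 11110110
10000110 xor 10100101 = 00100011
11110001 xor 10101011 = 01011010

fa b8 c9 8f 52 5f 47 f6 23 5a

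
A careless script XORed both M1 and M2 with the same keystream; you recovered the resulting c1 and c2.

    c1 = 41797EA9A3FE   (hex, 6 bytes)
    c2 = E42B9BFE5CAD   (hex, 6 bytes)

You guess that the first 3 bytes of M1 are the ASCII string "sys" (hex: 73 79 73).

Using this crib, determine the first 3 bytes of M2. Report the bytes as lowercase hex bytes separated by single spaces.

First, c1 ⊕ c2 = (M1 ⊕ K) ⊕ (M2 ⊕ K) = M1 ⊕ M2, so the key drops out. Then M2 = (M1 ⊕ M2) ⊕ M1 over the first 3 bytes.
byte 0: (41 XOR e4) XOR 73 = a5 XOR 73 = d6
byte 1: (79 XOR 2b) XOR 79 = 52 XOR 79 = 2b
byte 2: (7e XOR 9b) XOR 73 = e5 XOR 73 = 96

d6 2b 96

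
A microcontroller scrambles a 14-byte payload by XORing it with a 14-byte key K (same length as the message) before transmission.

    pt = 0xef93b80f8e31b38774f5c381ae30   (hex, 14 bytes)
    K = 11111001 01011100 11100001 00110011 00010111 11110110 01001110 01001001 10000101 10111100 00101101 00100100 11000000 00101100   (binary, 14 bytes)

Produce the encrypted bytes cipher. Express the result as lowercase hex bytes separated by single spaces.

16 cf 59 3c 99 c7 fd ce f1 49 ee a5 6e 1c

XOR is its own inverse, so applying the key byte-wise gives the result directly.
byte 0: ef XOR f9 = 16
byte 1: 93 XOR 5c = cf
byte 2: b8 XOR e1 = 59
byte 3: 0f XOR 33 = 3c
byte 4: 8e XOR 17 = 99
byte 5: 31 XOR f6 = c7
byte 6: b3 XOR 4e = fd
byte 7: 87 XOR 49 = ce
byte 8: 74 XOR 85 = f1
byte 9: f5 XOR bc = 49
byte 10: c3 XOR 2d = ee
byte 11: 81 XOR 24 = a5
byte 12: ae XOR c0 = 6e
byte 13: 30 XOR 2c = 1c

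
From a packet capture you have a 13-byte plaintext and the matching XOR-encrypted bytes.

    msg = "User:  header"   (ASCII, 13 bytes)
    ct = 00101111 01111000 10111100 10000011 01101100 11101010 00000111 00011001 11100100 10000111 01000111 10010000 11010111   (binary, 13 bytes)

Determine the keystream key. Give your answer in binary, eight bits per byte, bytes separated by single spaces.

01111010 00001011 11011001 11110001 01010110 11001010 00100111 01110001 10000001 11100110 00100011 11110101 10100101

Since ct = msg ⊕ key, XORing both sides with msg gives key = msg ⊕ ct.
 85 XOR  47 = 122
115 XOR 120 =  11
101 XOR 188 = 217
114 XOR 131 = 241
 58 XOR 108 =  86
 32 XOR 234 = 202
 32 XOR   7 =  39
104 XOR  25 = 113
101 XOR 228 = 129
 97 XOR 135 = 230
100 XOR  71 =  35
101 XOR 144 = 245
114 XOR 215 = 165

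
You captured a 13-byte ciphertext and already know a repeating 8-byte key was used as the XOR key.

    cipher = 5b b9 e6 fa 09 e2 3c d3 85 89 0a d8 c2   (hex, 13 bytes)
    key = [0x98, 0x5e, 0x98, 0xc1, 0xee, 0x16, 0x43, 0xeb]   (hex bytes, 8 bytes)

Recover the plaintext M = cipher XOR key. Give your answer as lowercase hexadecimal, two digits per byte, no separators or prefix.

c3e77e3be7f47f381dd792192c

The 8-byte key repeats, so the effective keystream is 98 5e 98 c1 ee 16 43 eb 98 5e 98 c1 ee.
byte 0: 5b xor 98 = c3
byte 1: b9 xor 5e = e7
byte 2: e6 xor 98 = 7e
byte 3: fa xor c1 = 3b
byte 4: 09 xor ee = e7
byte 5: e2 xor 16 = f4
byte 6: 3c xor 43 = 7f
byte 7: d3 xor eb = 38
byte 8: 85 xor 98 = 1d
byte 9: 89 xor 5e = d7
byte 10: 0a xor 98 = 92
byte 11: d8 xor c1 = 19
byte 12: c2 xor ee = 2c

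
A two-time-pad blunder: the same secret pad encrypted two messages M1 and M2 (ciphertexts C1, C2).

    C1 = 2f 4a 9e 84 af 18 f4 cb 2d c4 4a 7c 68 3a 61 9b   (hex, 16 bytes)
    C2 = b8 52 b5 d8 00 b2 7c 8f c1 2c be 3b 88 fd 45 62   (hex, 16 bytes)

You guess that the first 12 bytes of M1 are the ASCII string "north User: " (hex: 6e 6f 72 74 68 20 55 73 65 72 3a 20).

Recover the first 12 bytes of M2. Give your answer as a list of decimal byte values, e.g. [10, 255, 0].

[249, 119, 89, 40, 199, 138, 221, 55, 137, 154, 206, 103]

First, C1 ⊕ C2 = (M1 ⊕ K) ⊕ (M2 ⊕ K) = M1 ⊕ M2, so the key drops out. Then M2 = (M1 ⊕ M2) ⊕ M1 over the first 12 bytes.
byte 0: (2f xor b8) xor 6e = 97 xor 6e = f9
byte 1: (4a xor 52) xor 6f = 18 xor 6f = 77
byte 2: (9e xor b5) xor 72 = 2b xor 72 = 59
byte 3: (84 xor d8) xor 74 = 5c xor 74 = 28
byte 4: (af xor 00) xor 68 = af xor 68 = c7
byte 5: (18 xor b2) xor 20 = aa xor 20 = 8a
byte 6: (f4 xor 7c) xor 55 = 88 xor 55 = dd
byte 7: (cb xor 8f) xor 73 = 44 xor 73 = 37
byte 8: (2d xor c1) xor 65 = ec xor 65 = 89
byte 9: (c4 xor 2c) xor 72 = e8 xor 72 = 9a
byte 10: (4a xor be) xor 3a = f4 xor 3a = ce
byte 11: (7c xor 3b) xor 20 = 47 xor 20 = 67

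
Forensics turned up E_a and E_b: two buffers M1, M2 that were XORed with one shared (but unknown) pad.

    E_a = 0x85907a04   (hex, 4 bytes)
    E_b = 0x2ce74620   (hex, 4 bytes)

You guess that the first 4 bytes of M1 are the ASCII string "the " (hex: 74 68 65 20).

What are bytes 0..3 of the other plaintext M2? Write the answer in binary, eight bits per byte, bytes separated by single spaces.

First, E_a ⊕ E_b = (M1 ⊕ K) ⊕ (M2 ⊕ K) = M1 ⊕ M2, so the key drops out. Then M2 = (M1 ⊕ M2) ⊕ M1 over the first 4 bytes.
byte 0: (85 ^ 2c) ^ 74 = a9 ^ 74 = dd
byte 1: (90 ^ e7) ^ 68 = 77 ^ 68 = 1f
byte 2: (7a ^ 46) ^ 65 = 3c ^ 65 = 59
byte 3: (04 ^ 20) ^ 20 = 24 ^ 20 = 04

11011101 00011111 01011001 00000100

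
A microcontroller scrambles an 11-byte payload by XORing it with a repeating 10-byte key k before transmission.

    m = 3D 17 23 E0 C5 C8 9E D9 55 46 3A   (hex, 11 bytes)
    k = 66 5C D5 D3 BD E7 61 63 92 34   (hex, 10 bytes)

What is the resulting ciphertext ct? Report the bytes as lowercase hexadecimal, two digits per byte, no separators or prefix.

5b4bf633782fffbac7725c

The 10-byte key repeats, so the effective keystream is 66 5c d5 d3 bd e7 61 63 92 34 66.
byte 0: 00111101 ^ 01100110 = 01011011
byte 1: 00010111 ^ 01011100 = 01001011
byte 2: 00100011 ^ 11010101 = 11110110
byte 3: 11100000 ^ 11010011 = 00110011
byte 4: 11000101 ^ 10111101 = 01111000
byte 5: 11001000 ^ 11100111 = 00101111
byte 6: 10011110 ^ 01100001 = 11111111
byte 7: 11011001 ^ 01100011 = 10111010
byte 8: 01010101 ^ 10010010 = 11000111
byte 9: 01000110 ^ 00110100 = 01110010
byte 10: 00111010 ^ 01100110 = 01011100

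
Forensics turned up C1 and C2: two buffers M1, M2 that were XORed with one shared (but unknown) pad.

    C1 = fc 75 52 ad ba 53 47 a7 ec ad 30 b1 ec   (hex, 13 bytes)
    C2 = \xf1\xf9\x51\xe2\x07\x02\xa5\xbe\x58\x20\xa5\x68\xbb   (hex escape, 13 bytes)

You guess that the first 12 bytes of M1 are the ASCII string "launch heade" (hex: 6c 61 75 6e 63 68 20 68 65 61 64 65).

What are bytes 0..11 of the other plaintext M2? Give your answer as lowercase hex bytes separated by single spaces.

61 ed 76 21 de 39 c2 71 d1 ec f1 bc

First, C1 ⊕ C2 = (M1 ⊕ K) ⊕ (M2 ⊕ K) = M1 ⊕ M2, so the key drops out. Then M2 = (M1 ⊕ M2) ⊕ M1 over the first 12 bytes.
byte 0: (fc XOR f1) XOR 6c = 0d XOR 6c = 61
byte 1: (75 XOR f9) XOR 61 = 8c XOR 61 = ed
byte 2: (52 XOR 51) XOR 75 = 03 XOR 75 = 76
byte 3: (ad XOR e2) XOR 6e = 4f XOR 6e = 21
byte 4: (ba XOR 07) XOR 63 = bd XOR 63 = de
byte 5: (53 XOR 02) XOR 68 = 51 XOR 68 = 39
byte 6: (47 XOR a5) XOR 20 = e2 XOR 20 = c2
byte 7: (a7 XOR be) XOR 68 = 19 XOR 68 = 71
byte 8: (ec XOR 58) XOR 65 = b4 XOR 65 = d1
byte 9: (ad XOR 20) XOR 61 = 8d XOR 61 = ec
byte 10: (30 XOR a5) XOR 64 = 95 XOR 64 = f1
byte 11: (b1 XOR 68) XOR 65 = d9 XOR 65 = bc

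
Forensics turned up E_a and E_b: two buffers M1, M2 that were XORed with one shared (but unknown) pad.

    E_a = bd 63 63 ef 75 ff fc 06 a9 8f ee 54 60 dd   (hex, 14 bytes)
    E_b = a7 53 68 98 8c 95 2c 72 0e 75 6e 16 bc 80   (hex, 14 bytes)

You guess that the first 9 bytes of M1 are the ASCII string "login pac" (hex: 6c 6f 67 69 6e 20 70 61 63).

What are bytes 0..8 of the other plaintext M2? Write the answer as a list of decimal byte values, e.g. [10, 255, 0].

First, E_a ⊕ E_b = (M1 ⊕ K) ⊕ (M2 ⊕ K) = M1 ⊕ M2, so the key drops out. Then M2 = (M1 ⊕ M2) ⊕ M1 over the first 9 bytes.
byte 0: (bd ⊕ a7) ⊕ 6c = 1a ⊕ 6c = 76
byte 1: (63 ⊕ 53) ⊕ 6f = 30 ⊕ 6f = 5f
byte 2: (63 ⊕ 68) ⊕ 67 = 0b ⊕ 67 = 6c
byte 3: (ef ⊕ 98) ⊕ 69 = 77 ⊕ 69 = 1e
byte 4: (75 ⊕ 8c) ⊕ 6e = f9 ⊕ 6e = 97
byte 5: (ff ⊕ 95) ⊕ 20 = 6a ⊕ 20 = 4a
byte 6: (fc ⊕ 2c) ⊕ 70 = d0 ⊕ 70 = a0
byte 7: (06 ⊕ 72) ⊕ 61 = 74 ⊕ 61 = 15
byte 8: (a9 ⊕ 0e) ⊕ 63 = a7 ⊕ 63 = c4

[118, 95, 108, 30, 151, 74, 160, 21, 196]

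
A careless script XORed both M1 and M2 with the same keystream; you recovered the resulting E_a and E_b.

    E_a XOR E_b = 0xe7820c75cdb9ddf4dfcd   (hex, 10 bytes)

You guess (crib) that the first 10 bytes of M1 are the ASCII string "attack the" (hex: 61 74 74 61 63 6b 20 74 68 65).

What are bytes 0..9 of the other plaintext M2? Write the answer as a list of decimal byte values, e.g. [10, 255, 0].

Since E_a ⊕ E_b = M1 ⊕ M2, XORing with the guessed M1 bytes yields the corresponding M2 bytes: M2 = (E_a ⊕ E_b) ⊕ M1.
byte 0: e7 XOR 61 = 86
byte 1: 82 XOR 74 = f6
byte 2: 0c XOR 74 = 78
byte 3: 75 XOR 61 = 14
byte 4: cd XOR 63 = ae
byte 5: b9 XOR 6b = d2
byte 6: dd XOR 20 = fd
byte 7: f4 XOR 74 = 80
byte 8: df XOR 68 = b7
byte 9: cd XOR 65 = a8

[134, 246, 120, 20, 174, 210, 253, 128, 183, 168]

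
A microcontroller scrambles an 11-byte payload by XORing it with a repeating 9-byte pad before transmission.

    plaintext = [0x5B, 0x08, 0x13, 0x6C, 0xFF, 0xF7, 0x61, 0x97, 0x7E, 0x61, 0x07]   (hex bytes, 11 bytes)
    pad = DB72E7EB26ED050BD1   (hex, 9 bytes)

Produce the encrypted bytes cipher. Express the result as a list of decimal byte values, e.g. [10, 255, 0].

The 9-byte key repeats, so the effective keystream is db 72 e7 eb 26 ed 05 0b d1 db 72.
byte 0: 01011011 ⊕ 11011011 = 10000000
byte 1: 00001000 ⊕ 01110010 = 01111010
byte 2: 00010011 ⊕ 11100111 = 11110100
byte 3: 01101100 ⊕ 11101011 = 10000111
byte 4: 11111111 ⊕ 00100110 = 11011001
byte 5: 11110111 ⊕ 11101101 = 00011010
byte 6: 01100001 ⊕ 00000101 = 01100100
byte 7: 10010111 ⊕ 00001011 = 10011100
byte 8: 01111110 ⊕ 11010001 = 10101111
byte 9: 01100001 ⊕ 11011011 = 10111010
byte 10: 00000111 ⊕ 01110010 = 01110101

[128, 122, 244, 135, 217, 26, 100, 156, 175, 186, 117]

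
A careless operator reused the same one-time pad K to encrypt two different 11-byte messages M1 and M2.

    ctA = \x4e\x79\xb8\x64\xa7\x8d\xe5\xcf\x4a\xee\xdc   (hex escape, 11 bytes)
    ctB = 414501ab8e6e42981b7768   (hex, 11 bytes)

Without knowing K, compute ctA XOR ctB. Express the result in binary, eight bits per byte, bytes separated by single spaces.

ctA ⊕ ctB = (M1 ⊕ K) ⊕ (M2 ⊕ K) = M1 ⊕ M2 — the shared key cancels under XOR.
4e xor 41 = 0f
79 xor 45 = 3c
b8 xor 01 = b9
64 xor ab = cf
a7 xor 8e = 29
8d xor 6e = e3
e5 xor 42 = a7
cf xor 98 = 57
4a xor 1b = 51
ee xor 77 = 99
dc xor 68 = b4

00001111 00111100 10111001 11001111 00101001 11100011 10100111 01010111 01010001 10011001 10110100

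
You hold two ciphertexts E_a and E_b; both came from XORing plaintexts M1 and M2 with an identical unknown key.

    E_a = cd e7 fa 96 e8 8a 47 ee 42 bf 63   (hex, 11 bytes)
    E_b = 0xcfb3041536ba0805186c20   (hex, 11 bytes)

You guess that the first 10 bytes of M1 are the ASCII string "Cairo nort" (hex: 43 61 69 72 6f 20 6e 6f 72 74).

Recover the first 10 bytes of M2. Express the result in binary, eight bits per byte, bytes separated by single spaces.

01000001 00110101 10010111 11110001 10110001 00010000 00100001 10000100 00101000 10100111

First, E_a ⊕ E_b = (M1 ⊕ K) ⊕ (M2 ⊕ K) = M1 ⊕ M2, so the key drops out. Then M2 = (M1 ⊕ M2) ⊕ M1 over the first 10 bytes.
byte 0: (cd ^ cf) ^ 43 = 02 ^ 43 = 41
byte 1: (e7 ^ b3) ^ 61 = 54 ^ 61 = 35
byte 2: (fa ^ 04) ^ 69 = fe ^ 69 = 97
byte 3: (96 ^ 15) ^ 72 = 83 ^ 72 = f1
byte 4: (e8 ^ 36) ^ 6f = de ^ 6f = b1
byte 5: (8a ^ ba) ^ 20 = 30 ^ 20 = 10
byte 6: (47 ^ 08) ^ 6e = 4f ^ 6e = 21
byte 7: (ee ^ 05) ^ 6f = eb ^ 6f = 84
byte 8: (42 ^ 18) ^ 72 = 5a ^ 72 = 28
byte 9: (bf ^ 6c) ^ 74 = d3 ^ 74 = a7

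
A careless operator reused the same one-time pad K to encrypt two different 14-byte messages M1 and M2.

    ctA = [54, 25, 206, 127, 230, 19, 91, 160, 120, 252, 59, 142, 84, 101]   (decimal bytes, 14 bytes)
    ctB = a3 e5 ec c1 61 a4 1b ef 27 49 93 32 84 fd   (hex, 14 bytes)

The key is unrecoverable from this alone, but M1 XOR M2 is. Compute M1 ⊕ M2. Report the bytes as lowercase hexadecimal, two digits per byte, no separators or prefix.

ctA ⊕ ctB = (M1 ⊕ K) ⊕ (M2 ⊕ K) = M1 ⊕ M2 — the shared key cancels under XOR.
00110110 ^ 10100011 = 10010101
00011001 ^ 11100101 = 11111100
11001110 ^ 11101100 = 00100010
01111111 ^ 11000001 = 10111110
11100110 ^ 01100001 = 10000111
00010011 ^ 10100100 = 10110111
01011011 ^ 00011011 = 01000000
10100000 ^ 11101111 = 01001111
01111000 ^ 00100111 = 01011111
11111100 ^ 01001001 = 10110101
00111011 ^ 10010011 = 10101000
10001110 ^ 00110010 = 10111100
01010100 ^ 10000100 = 11010000
01100101 ^ 11111101 = 10011000

95fc22be87b7404f5fb5a8bcd098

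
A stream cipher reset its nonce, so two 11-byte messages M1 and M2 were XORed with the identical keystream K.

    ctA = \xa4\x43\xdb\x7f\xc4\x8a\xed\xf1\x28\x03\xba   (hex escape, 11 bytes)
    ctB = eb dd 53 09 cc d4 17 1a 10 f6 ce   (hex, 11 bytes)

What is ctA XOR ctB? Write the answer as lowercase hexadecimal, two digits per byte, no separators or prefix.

4f9e8876085efaeb38f574

ctA ⊕ ctB = (M1 ⊕ K) ⊕ (M2 ⊕ K) = M1 ⊕ M2 — the shared key cancels under XOR.
byte 0: 10100100 XOR 11101011 = 01001111
byte 1: 01000011 XOR 11011101 = 10011110
byte 2: 11011011 XOR 01010011 = 10001000
byte 3: 01111111 XOR 00001001 = 01110110
byte 4: 11000100 XOR 11001100 = 00001000
byte 5: 10001010 XOR 11010100 = 01011110
byte 6: 11101101 XOR 00010111 = 11111010
byte 7: 11110001 XOR 00011010 = 11101011
byte 8: 00101000 XOR 00010000 = 00111000
byte 9: 00000011 XOR 11110110 = 11110101
byte 10: 10111010 XOR 11001110 = 01110100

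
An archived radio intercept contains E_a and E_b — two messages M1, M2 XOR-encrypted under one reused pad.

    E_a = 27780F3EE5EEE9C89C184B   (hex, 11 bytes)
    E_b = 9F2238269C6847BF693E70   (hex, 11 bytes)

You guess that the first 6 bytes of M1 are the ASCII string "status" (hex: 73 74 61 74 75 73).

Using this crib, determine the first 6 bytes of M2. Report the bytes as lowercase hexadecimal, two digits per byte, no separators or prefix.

First, E_a ⊕ E_b = (M1 ⊕ K) ⊕ (M2 ⊕ K) = M1 ⊕ M2, so the key drops out. Then M2 = (M1 ⊕ M2) ⊕ M1 over the first 6 bytes.
byte 0: (27 ⊕ 9f) ⊕ 73 = b8 ⊕ 73 = cb
byte 1: (78 ⊕ 22) ⊕ 74 = 5a ⊕ 74 = 2e
byte 2: (0f ⊕ 38) ⊕ 61 = 37 ⊕ 61 = 56
byte 3: (3e ⊕ 26) ⊕ 74 = 18 ⊕ 74 = 6c
byte 4: (e5 ⊕ 9c) ⊕ 75 = 79 ⊕ 75 = 0c
byte 5: (ee ⊕ 68) ⊕ 73 = 86 ⊕ 73 = f5

cb2e566c0cf5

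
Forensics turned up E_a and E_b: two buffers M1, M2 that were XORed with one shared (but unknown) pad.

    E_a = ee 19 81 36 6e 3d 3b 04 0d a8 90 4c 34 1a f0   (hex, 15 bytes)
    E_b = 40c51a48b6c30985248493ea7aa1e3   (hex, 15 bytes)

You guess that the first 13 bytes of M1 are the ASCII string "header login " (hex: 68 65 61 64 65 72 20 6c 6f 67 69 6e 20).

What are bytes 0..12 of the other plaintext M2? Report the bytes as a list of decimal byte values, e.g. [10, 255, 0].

First, E_a ⊕ E_b = (M1 ⊕ K) ⊕ (M2 ⊕ K) = M1 ⊕ M2, so the key drops out. Then M2 = (M1 ⊕ M2) ⊕ M1 over the first 13 bytes.
byte 0: (ee ⊕ 40) ⊕ 68 = ae ⊕ 68 = c6
byte 1: (19 ⊕ c5) ⊕ 65 = dc ⊕ 65 = b9
byte 2: (81 ⊕ 1a) ⊕ 61 = 9b ⊕ 61 = fa
byte 3: (36 ⊕ 48) ⊕ 64 = 7e ⊕ 64 = 1a
byte 4: (6e ⊕ b6) ⊕ 65 = d8 ⊕ 65 = bd
byte 5: (3d ⊕ c3) ⊕ 72 = fe ⊕ 72 = 8c
byte 6: (3b ⊕ 09) ⊕ 20 = 32 ⊕ 20 = 12
byte 7: (04 ⊕ 85) ⊕ 6c = 81 ⊕ 6c = ed
byte 8: (0d ⊕ 24) ⊕ 6f = 29 ⊕ 6f = 46
byte 9: (a8 ⊕ 84) ⊕ 67 = 2c ⊕ 67 = 4b
byte 10: (90 ⊕ 93) ⊕ 69 = 03 ⊕ 69 = 6a
byte 11: (4c ⊕ ea) ⊕ 6e = a6 ⊕ 6e = c8
byte 12: (34 ⊕ 7a) ⊕ 20 = 4e ⊕ 20 = 6e

[198, 185, 250, 26, 189, 140, 18, 237, 70, 75, 106, 200, 110]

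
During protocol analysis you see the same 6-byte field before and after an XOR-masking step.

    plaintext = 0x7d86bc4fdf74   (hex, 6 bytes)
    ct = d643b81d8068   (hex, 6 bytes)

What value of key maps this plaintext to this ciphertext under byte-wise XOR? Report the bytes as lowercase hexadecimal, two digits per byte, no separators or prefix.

Since ct = plaintext ⊕ key, XORing both sides with plaintext gives key = plaintext ⊕ ct.
byte 0: 01111101 ⊕ 11010110 = 10101011
byte 1: 10000110 ⊕ 01000011 = 11000101
byte 2: 10111100 ⊕ 10111000 = 00000100
byte 3: 01001111 ⊕ 00011101 = 01010010
byte 4: 11011111 ⊕ 10000000 = 01011111
byte 5: 01110100 ⊕ 01101000 = 00011100

abc504525f1c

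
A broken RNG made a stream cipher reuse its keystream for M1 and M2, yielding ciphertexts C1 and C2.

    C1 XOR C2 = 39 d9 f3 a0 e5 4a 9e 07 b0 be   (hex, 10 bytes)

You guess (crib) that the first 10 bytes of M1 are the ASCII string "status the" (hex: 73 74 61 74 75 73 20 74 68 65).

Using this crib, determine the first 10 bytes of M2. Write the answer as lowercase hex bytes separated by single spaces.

Since C1 ⊕ C2 = M1 ⊕ M2, XORing with the guessed M1 bytes yields the corresponding M2 bytes: M2 = (C1 ⊕ C2) ⊕ M1.
byte 0: 39 XOR 73 = 4a
byte 1: d9 XOR 74 = ad
byte 2: f3 XOR 61 = 92
byte 3: a0 XOR 74 = d4
byte 4: e5 XOR 75 = 90
byte 5: 4a XOR 73 = 39
byte 6: 9e XOR 20 = be
byte 7: 07 XOR 74 = 73
byte 8: b0 XOR 68 = d8
byte 9: be XOR 65 = db

4a ad 92 d4 90 39 be 73 d8 db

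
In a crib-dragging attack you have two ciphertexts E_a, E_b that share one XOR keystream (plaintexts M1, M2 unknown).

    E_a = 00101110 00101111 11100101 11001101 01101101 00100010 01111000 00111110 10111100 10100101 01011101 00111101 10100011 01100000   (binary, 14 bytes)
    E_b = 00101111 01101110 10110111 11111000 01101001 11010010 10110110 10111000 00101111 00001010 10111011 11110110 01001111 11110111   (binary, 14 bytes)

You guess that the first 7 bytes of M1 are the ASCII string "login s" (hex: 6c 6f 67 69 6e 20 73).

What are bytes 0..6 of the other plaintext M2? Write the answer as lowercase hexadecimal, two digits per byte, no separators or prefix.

First, E_a ⊕ E_b = (M1 ⊕ K) ⊕ (M2 ⊕ K) = M1 ⊕ M2, so the key drops out. Then M2 = (M1 ⊕ M2) ⊕ M1 over the first 7 bytes.
byte 0: (2e xor 2f) xor 6c = 01 xor 6c = 6d
byte 1: (2f xor 6e) xor 6f = 41 xor 6f = 2e
byte 2: (e5 xor b7) xor 67 = 52 xor 67 = 35
byte 3: (cd xor f8) xor 69 = 35 xor 69 = 5c
byte 4: (6d xor 69) xor 6e = 04 xor 6e = 6a
byte 5: (22 xor d2) xor 20 = f0 xor 20 = d0
byte 6: (78 xor b6) xor 73 = ce xor 73 = bd

6d2e355c6ad0bd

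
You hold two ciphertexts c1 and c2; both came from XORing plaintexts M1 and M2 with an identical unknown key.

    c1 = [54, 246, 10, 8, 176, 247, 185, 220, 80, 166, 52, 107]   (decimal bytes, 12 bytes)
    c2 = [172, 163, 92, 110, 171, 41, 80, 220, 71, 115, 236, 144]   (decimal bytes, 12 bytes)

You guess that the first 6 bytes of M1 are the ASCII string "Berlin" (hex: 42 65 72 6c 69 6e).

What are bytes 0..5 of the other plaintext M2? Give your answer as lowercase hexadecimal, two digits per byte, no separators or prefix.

First, c1 ⊕ c2 = (M1 ⊕ K) ⊕ (M2 ⊕ K) = M1 ⊕ M2, so the key drops out. Then M2 = (M1 ⊕ M2) ⊕ M1 over the first 6 bytes.
byte 0: (36 xor ac) xor 42 = 9a xor 42 = d8
byte 1: (f6 xor a3) xor 65 = 55 xor 65 = 30
byte 2: (0a xor 5c) xor 72 = 56 xor 72 = 24
byte 3: (08 xor 6e) xor 6c = 66 xor 6c = 0a
byte 4: (b0 xor ab) xor 69 = 1b xor 69 = 72
byte 5: (f7 xor 29) xor 6e = de xor 6e = b0

d830240a72b0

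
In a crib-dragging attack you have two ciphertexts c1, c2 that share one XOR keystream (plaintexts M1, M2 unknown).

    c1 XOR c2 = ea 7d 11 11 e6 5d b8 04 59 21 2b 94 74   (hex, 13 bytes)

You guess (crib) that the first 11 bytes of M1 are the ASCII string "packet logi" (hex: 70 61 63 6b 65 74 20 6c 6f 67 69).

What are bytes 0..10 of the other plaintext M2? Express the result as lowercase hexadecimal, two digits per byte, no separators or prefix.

Since c1 ⊕ c2 = M1 ⊕ M2, XORing with the guessed M1 bytes yields the corresponding M2 bytes: M2 = (c1 ⊕ c2) ⊕ M1.
ea XOR 70 = 9a
7d XOR 61 = 1c
11 XOR 63 = 72
11 XOR 6b = 7a
e6 XOR 65 = 83
5d XOR 74 = 29
b8 XOR 20 = 98
04 XOR 6c = 68
59 XOR 6f = 36
21 XOR 67 = 46
2b XOR 69 = 42

9a1c727a83299868364642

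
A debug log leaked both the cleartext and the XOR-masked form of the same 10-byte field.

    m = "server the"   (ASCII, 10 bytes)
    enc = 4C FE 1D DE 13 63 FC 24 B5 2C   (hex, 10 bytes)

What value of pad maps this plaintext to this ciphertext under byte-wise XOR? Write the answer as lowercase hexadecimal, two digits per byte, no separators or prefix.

Since enc = m ⊕ pad, XORing both sides with m gives pad = m ⊕ enc.
73 XOR 4c = 3f
65 XOR fe = 9b
72 XOR 1d = 6f
76 XOR de = a8
65 XOR 13 = 76
72 XOR 63 = 11
20 XOR fc = dc
74 XOR 24 = 50
68 XOR b5 = dd
65 XOR 2c = 49

3f9b6fa87611dc50dd49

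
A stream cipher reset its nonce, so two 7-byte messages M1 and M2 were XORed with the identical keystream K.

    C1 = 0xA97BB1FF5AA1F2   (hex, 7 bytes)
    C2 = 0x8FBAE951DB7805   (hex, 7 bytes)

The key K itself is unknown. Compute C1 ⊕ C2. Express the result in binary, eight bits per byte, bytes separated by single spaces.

C1 ⊕ C2 = (M1 ⊕ K) ⊕ (M2 ⊕ K) = M1 ⊕ M2 — the shared key cancels under XOR.
a9 xor 8f = 26
7b xor ba = c1
b1 xor e9 = 58
ff xor 51 = ae
5a xor db = 81
a1 xor 78 = d9
f2 xor 05 = f7

00100110 11000001 01011000 10101110 10000001 11011001 11110111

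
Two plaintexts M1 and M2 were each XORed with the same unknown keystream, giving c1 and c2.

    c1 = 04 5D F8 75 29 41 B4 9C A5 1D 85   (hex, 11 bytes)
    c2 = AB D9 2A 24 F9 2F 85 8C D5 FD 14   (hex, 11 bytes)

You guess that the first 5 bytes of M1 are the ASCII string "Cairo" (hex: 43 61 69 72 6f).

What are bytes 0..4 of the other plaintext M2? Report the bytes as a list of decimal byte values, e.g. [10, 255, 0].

First, c1 ⊕ c2 = (M1 ⊕ K) ⊕ (M2 ⊕ K) = M1 ⊕ M2, so the key drops out. Then M2 = (M1 ⊕ M2) ⊕ M1 over the first 5 bytes.
byte 0: (04 XOR ab) XOR 43 = af XOR 43 = ec
byte 1: (5d XOR d9) XOR 61 = 84 XOR 61 = e5
byte 2: (f8 XOR 2a) XOR 69 = d2 XOR 69 = bb
byte 3: (75 XOR 24) XOR 72 = 51 XOR 72 = 23
byte 4: (29 XOR f9) XOR 6f = d0 XOR 6f = bf

[236, 229, 187, 35, 191]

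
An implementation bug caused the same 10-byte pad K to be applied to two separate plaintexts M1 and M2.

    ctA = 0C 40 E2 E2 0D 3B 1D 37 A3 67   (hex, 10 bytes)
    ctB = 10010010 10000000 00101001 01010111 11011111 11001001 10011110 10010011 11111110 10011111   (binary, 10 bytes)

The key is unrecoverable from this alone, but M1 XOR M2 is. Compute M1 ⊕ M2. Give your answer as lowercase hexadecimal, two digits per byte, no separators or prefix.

ctA ⊕ ctB = (M1 ⊕ K) ⊕ (M2 ⊕ K) = M1 ⊕ M2 — the shared key cancels under XOR.
0c ⊕ 92 = 9e
40 ⊕ 80 = c0
e2 ⊕ 29 = cb
e2 ⊕ 57 = b5
0d ⊕ df = d2
3b ⊕ c9 = f2
1d ⊕ 9e = 83
37 ⊕ 93 = a4
a3 ⊕ fe = 5d
67 ⊕ 9f = f8

9ec0cbb5d2f283a45df8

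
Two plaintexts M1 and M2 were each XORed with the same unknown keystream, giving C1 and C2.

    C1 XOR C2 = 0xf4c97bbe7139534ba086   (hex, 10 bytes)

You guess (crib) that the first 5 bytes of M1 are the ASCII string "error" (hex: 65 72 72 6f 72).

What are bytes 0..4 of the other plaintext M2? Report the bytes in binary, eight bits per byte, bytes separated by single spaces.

Since C1 ⊕ C2 = M1 ⊕ M2, XORing with the guessed M1 bytes yields the corresponding M2 bytes: M2 = (C1 ⊕ C2) ⊕ M1.
byte 0: f4 xor 65 = 91
byte 1: c9 xor 72 = bb
byte 2: 7b xor 72 = 09
byte 3: be xor 6f = d1
byte 4: 71 xor 72 = 03

10010001 10111011 00001001 11010001 00000011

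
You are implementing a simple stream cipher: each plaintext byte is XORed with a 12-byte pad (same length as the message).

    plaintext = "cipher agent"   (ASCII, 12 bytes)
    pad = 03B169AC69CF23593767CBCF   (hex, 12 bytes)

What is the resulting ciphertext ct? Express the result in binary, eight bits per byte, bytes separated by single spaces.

XOR is its own inverse, so applying the key byte-wise gives the result directly.
63 xor 03 = 60
69 xor b1 = d8
70 xor 69 = 19
68 xor ac = c4
65 xor 69 = 0c
72 xor cf = bd
20 xor 23 = 03
61 xor 59 = 38
67 xor 37 = 50
65 xor 67 = 02
6e xor cb = a5
74 xor cf = bb

01100000 11011000 00011001 11000100 00001100 10111101 00000011 00111000 01010000 00000010 10100101 10111011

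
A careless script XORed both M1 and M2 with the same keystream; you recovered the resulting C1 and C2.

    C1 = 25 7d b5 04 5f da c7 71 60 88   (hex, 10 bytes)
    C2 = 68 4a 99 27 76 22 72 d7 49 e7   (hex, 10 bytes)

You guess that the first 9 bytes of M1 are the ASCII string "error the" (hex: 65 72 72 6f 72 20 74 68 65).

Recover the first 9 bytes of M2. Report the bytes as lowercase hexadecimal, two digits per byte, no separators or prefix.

First, C1 ⊕ C2 = (M1 ⊕ K) ⊕ (M2 ⊕ K) = M1 ⊕ M2, so the key drops out. Then M2 = (M1 ⊕ M2) ⊕ M1 over the first 9 bytes.
byte 0: (25 xor 68) xor 65 = 4d xor 65 = 28
byte 1: (7d xor 4a) xor 72 = 37 xor 72 = 45
byte 2: (b5 xor 99) xor 72 = 2c xor 72 = 5e
byte 3: (04 xor 27) xor 6f = 23 xor 6f = 4c
byte 4: (5f xor 76) xor 72 = 29 xor 72 = 5b
byte 5: (da xor 22) xor 20 = f8 xor 20 = d8
byte 6: (c7 xor 72) xor 74 = b5 xor 74 = c1
byte 7: (71 xor d7) xor 68 = a6 xor 68 = ce
byte 8: (60 xor 49) xor 65 = 29 xor 65 = 4c

28455e4c5bd8c1ce4c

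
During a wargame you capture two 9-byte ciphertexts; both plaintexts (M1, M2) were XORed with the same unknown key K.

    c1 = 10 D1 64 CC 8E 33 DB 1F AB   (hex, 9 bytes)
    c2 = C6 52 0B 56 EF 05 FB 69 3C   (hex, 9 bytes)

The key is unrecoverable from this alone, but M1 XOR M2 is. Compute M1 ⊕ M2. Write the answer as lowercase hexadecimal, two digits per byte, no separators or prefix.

c1 ⊕ c2 = (M1 ⊕ K) ⊕ (M2 ⊕ K) = M1 ⊕ M2 — the shared key cancels under XOR.
byte 0: 10 XOR c6 = d6
byte 1: d1 XOR 52 = 83
byte 2: 64 XOR 0b = 6f
byte 3: cc XOR 56 = 9a
byte 4: 8e XOR ef = 61
byte 5: 33 XOR 05 = 36
byte 6: db XOR fb = 20
byte 7: 1f XOR 69 = 76
byte 8: ab XOR 3c = 97

d6836f9a6136207697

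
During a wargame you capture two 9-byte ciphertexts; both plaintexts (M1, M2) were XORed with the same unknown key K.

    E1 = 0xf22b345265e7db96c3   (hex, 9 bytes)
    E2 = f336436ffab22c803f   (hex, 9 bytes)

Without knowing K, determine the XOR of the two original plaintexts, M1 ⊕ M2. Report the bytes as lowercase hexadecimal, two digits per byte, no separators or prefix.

E1 ⊕ E2 = (M1 ⊕ K) ⊕ (M2 ⊕ K) = M1 ⊕ M2 — the shared key cancels under XOR.
242 ⊕ 243 =   1
 43 ⊕  54 =  29
 52 ⊕  67 = 119
 82 ⊕ 111 =  61
101 ⊕ 250 = 159
231 ⊕ 178 =  85
219 ⊕  44 = 247
150 ⊕ 128 =  22
195 ⊕  63 = 252

011d773d9f55f716fc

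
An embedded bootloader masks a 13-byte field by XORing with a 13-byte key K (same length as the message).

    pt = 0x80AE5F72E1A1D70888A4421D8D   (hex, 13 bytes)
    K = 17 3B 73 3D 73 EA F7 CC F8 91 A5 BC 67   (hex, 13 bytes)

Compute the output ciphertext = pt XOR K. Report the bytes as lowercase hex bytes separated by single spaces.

97 95 2c 4f 92 4b 20 c4 70 35 e7 a1 ea

XOR is its own inverse, so applying the key byte-wise gives the result directly.
byte 0: 80 ^ 17 = 97
byte 1: ae ^ 3b = 95
byte 2: 5f ^ 73 = 2c
byte 3: 72 ^ 3d = 4f
byte 4: e1 ^ 73 = 92
byte 5: a1 ^ ea = 4b
byte 6: d7 ^ f7 = 20
byte 7: 08 ^ cc = c4
byte 8: 88 ^ f8 = 70
byte 9: a4 ^ 91 = 35
byte 10: 42 ^ a5 = e7
byte 11: 1d ^ bc = a1
byte 12: 8d ^ 67 = ea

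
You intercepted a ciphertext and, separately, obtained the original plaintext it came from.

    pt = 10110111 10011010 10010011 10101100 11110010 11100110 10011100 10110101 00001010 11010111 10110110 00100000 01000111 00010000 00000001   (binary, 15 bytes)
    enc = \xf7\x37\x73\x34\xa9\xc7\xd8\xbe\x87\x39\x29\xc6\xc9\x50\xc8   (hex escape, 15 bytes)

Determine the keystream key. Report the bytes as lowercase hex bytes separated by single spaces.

Since enc = pt ⊕ key, XORing both sides with pt gives key = pt ⊕ enc.
b7 ^ f7 = 40
9a ^ 37 = ad
93 ^ 73 = e0
ac ^ 34 = 98
f2 ^ a9 = 5b
e6 ^ c7 = 21
9c ^ d8 = 44
b5 ^ be = 0b
0a ^ 87 = 8d
d7 ^ 39 = ee
b6 ^ 29 = 9f
20 ^ c6 = e6
47 ^ c9 = 8e
10 ^ 50 = 40
01 ^ c8 = c9

40 ad e0 98 5b 21 44 0b 8d ee 9f e6 8e 40 c9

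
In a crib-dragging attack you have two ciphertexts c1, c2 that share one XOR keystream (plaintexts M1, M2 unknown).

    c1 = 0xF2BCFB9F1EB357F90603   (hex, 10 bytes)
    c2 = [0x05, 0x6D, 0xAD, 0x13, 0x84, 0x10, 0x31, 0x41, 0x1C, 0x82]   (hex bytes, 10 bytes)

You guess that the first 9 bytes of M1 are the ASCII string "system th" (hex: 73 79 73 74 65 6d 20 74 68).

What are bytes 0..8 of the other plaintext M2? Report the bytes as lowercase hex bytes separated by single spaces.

84 a8 25 f8 ff ce 46 cc 72

First, c1 ⊕ c2 = (M1 ⊕ K) ⊕ (M2 ⊕ K) = M1 ⊕ M2, so the key drops out. Then M2 = (M1 ⊕ M2) ⊕ M1 over the first 9 bytes.
byte 0: (f2 xor 05) xor 73 = f7 xor 73 = 84
byte 1: (bc xor 6d) xor 79 = d1 xor 79 = a8
byte 2: (fb xor ad) xor 73 = 56 xor 73 = 25
byte 3: (9f xor 13) xor 74 = 8c xor 74 = f8
byte 4: (1e xor 84) xor 65 = 9a xor 65 = ff
byte 5: (b3 xor 10) xor 6d = a3 xor 6d = ce
byte 6: (57 xor 31) xor 20 = 66 xor 20 = 46
byte 7: (f9 xor 41) xor 74 = b8 xor 74 = cc
byte 8: (06 xor 1c) xor 68 = 1a xor 68 = 72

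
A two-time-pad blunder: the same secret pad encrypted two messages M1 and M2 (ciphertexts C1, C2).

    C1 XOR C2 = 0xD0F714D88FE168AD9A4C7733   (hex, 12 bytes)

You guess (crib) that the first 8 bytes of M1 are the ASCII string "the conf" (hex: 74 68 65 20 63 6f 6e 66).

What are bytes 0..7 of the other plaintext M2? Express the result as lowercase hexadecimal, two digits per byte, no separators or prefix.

a49f71f8ec8e06cb

Since C1 ⊕ C2 = M1 ⊕ M2, XORing with the guessed M1 bytes yields the corresponding M2 bytes: M2 = (C1 ⊕ C2) ⊕ M1.
d0 XOR 74 = a4
f7 XOR 68 = 9f
14 XOR 65 = 71
d8 XOR 20 = f8
8f XOR 63 = ec
e1 XOR 6f = 8e
68 XOR 6e = 06
ad XOR 66 = cb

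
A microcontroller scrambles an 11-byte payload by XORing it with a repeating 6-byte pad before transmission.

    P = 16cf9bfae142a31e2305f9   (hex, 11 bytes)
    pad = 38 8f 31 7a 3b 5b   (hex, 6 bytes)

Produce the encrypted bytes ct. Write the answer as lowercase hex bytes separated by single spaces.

2e 40 aa 80 da 19 9b 91 12 7f c2

The 6-byte key repeats, so the effective keystream is 38 8f 31 7a 3b 5b 38 8f 31 7a 3b.
byte 0: 16 ^ 38 = 2e
byte 1: cf ^ 8f = 40
byte 2: 9b ^ 31 = aa
byte 3: fa ^ 7a = 80
byte 4: e1 ^ 3b = da
byte 5: 42 ^ 5b = 19
byte 6: a3 ^ 38 = 9b
byte 7: 1e ^ 8f = 91
byte 8: 23 ^ 31 = 12
byte 9: 05 ^ 7a = 7f
byte 10: f9 ^ 3b = c2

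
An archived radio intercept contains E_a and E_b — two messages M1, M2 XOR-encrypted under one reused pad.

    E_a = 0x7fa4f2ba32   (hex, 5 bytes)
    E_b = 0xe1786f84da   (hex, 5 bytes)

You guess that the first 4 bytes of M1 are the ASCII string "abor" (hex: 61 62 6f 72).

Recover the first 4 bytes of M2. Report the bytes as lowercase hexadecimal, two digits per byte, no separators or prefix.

ffbef24c

First, E_a ⊕ E_b = (M1 ⊕ K) ⊕ (M2 ⊕ K) = M1 ⊕ M2, so the key drops out. Then M2 = (M1 ⊕ M2) ⊕ M1 over the first 4 bytes.
byte 0: (7f ^ e1) ^ 61 = 9e ^ 61 = ff
byte 1: (a4 ^ 78) ^ 62 = dc ^ 62 = be
byte 2: (f2 ^ 6f) ^ 6f = 9d ^ 6f = f2
byte 3: (ba ^ 84) ^ 72 = 3e ^ 72 = 4c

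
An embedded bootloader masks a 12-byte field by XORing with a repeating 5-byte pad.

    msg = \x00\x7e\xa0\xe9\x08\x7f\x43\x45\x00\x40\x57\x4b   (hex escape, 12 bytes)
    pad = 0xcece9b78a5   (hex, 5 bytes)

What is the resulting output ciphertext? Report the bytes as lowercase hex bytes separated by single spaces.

ce b0 3b 91 ad b1 8d de 78 e5 99 85

The 5-byte key repeats, so the effective keystream is ce ce 9b 78 a5 ce ce 9b 78 a5 ce ce.
byte 0:   0 ^ 206 = 206
byte 1: 126 ^ 206 = 176
byte 2: 160 ^ 155 =  59
byte 3: 233 ^ 120 = 145
byte 4:   8 ^ 165 = 173
byte 5: 127 ^ 206 = 177
byte 6:  67 ^ 206 = 141
byte 7:  69 ^ 155 = 222
byte 8:   0 ^ 120 = 120
byte 9:  64 ^ 165 = 229
byte 10:  87 ^ 206 = 153
byte 11:  75 ^ 206 = 133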